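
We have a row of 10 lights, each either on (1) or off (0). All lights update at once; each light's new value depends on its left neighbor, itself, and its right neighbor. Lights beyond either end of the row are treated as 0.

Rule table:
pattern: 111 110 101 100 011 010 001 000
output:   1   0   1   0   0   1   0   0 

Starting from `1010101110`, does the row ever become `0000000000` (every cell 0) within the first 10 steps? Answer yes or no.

yes

1111110100
0111101100
0011010000
0000110000
0000000000
all cells are 0 at step 5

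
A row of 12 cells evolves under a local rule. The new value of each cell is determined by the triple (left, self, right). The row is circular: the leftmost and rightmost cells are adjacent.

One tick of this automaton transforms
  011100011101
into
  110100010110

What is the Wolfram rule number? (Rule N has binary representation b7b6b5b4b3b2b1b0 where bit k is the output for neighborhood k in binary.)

104

position 2: 111 → 0  (bit 7 = 0)
position 3: 110 → 1  (bit 6 = 1)
position 0: 101 → 1  (bit 5 = 1)
position 4: 100 → 0  (bit 4 = 0)
position 1: 011 → 1  (bit 3 = 1)
position 11: 010 → 0  (bit 2 = 0)
position 6: 001 → 0  (bit 1 = 0)
position 5: 000 → 0  (bit 0 = 0)
bits b7..b0 = 01101000 = 104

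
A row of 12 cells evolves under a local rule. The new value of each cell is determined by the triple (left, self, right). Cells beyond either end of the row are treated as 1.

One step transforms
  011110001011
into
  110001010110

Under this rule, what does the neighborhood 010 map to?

At position 8 the neighborhood is 010; the next row has 0 there.

0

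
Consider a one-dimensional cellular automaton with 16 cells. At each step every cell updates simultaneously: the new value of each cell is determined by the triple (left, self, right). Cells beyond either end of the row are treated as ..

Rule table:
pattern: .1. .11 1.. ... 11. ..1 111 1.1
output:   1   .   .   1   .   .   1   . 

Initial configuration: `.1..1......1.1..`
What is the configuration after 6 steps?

.1..1......1.1.1

.1..1.1111.1.1.1
.1..1..11..1.1.1
.1..1......1.1.1
.1..1.1111.1.1.1  (repeats step 1; period 3)
step 6: .1..1......1.1.1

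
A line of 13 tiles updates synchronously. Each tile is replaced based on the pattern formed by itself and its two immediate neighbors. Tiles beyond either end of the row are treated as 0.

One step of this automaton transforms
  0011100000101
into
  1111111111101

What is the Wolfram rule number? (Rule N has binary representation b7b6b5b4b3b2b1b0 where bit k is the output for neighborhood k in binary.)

position 3: 111 → 1  (bit 7 = 1)
position 4: 110 → 1  (bit 6 = 1)
position 11: 101 → 0  (bit 5 = 0)
position 5: 100 → 1  (bit 4 = 1)
position 2: 011 → 1  (bit 3 = 1)
position 10: 010 → 1  (bit 2 = 1)
position 1: 001 → 1  (bit 1 = 1)
position 0: 000 → 1  (bit 0 = 1)
bits b7..b0 = 11011111 = 223

223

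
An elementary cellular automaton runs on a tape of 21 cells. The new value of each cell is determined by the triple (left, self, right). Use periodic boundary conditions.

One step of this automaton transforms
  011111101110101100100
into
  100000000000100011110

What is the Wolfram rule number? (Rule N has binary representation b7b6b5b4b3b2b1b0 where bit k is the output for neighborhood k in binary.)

position 2: 111 → 0  (bit 7 = 0)
position 6: 110 → 0  (bit 6 = 0)
position 7: 101 → 0  (bit 5 = 0)
position 16: 100 → 1  (bit 4 = 1)
position 1: 011 → 0  (bit 3 = 0)
position 12: 010 → 1  (bit 2 = 1)
position 0: 001 → 1  (bit 1 = 1)
position 20: 000 → 0  (bit 0 = 0)
bits b7..b0 = 00010110 = 22

22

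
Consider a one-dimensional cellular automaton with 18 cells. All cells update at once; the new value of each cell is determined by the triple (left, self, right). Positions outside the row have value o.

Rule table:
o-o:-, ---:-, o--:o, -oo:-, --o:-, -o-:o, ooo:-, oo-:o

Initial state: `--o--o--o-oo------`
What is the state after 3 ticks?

oo-oo-o--oo--oo---

o-oo-oo-o--oo-----
o--o--o-oo--oo----
oo-oo-o--oo--oo---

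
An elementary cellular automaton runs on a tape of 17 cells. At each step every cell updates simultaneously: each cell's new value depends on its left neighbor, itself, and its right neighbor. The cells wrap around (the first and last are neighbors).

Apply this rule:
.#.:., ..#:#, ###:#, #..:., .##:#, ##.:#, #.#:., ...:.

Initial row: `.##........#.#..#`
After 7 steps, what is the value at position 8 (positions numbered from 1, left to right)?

.##.......#....#.
###......#....#..
###.....#....#..#
###....#....#..##
###...#....#..###
###..#....#..####
###.#....#..#####
position 8 holds .

.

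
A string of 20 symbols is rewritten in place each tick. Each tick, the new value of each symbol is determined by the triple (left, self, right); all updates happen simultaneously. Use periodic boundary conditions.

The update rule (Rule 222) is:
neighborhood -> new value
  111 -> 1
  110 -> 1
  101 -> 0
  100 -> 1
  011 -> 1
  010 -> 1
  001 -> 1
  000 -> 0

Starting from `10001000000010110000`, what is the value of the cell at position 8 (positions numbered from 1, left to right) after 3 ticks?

11011100000110111001
11011110001110111111
11011111011110111111
position 8 holds 1

1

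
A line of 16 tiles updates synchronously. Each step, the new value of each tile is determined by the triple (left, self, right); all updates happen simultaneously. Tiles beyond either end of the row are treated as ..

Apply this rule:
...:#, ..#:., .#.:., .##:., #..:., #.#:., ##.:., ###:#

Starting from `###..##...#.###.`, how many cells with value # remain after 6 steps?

.#......#....#..
...####...##...#
##..##..#....#..
..........##...#
#########....#..
.#######..##...#
count of #: 10

10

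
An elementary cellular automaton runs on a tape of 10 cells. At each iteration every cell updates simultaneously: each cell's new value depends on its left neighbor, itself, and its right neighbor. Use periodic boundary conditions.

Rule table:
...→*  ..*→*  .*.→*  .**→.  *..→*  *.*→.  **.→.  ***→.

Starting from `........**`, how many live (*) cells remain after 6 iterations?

iteration 1: ********..
iteration 2: ........**  (repeats iteration 0; period 2)
iteration 6: ........**
count of *: 2

2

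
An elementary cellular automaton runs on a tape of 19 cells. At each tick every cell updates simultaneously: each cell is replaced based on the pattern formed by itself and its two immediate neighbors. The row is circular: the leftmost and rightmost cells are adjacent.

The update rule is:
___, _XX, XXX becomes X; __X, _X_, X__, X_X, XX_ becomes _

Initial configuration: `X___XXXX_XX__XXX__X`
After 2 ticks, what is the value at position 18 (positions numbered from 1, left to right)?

__X_XXX__X___XX___X
____XX_____X_X__X__
position 18 holds _

_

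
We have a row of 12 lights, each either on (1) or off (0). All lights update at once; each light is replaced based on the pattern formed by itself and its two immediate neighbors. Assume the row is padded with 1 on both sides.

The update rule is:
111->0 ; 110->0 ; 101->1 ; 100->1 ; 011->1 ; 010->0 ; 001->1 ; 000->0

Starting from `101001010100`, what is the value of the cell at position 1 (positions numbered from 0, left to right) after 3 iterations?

1

010110101011
101101010110
011010101101
position 1 holds 1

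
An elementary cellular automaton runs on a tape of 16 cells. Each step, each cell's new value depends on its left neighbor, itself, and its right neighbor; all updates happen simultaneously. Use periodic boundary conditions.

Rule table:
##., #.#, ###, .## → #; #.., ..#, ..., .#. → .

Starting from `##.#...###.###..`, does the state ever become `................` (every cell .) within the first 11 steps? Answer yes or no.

###....#######..
###....#######..  (fixed point — unchanged through step 11)
step 11 is ###....#######.., still not uniform .

no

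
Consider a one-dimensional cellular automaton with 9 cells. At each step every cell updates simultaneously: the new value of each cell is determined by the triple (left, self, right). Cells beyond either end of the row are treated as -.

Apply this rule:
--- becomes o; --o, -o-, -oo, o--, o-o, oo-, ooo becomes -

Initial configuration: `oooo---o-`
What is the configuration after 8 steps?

-----o---
oooo---oo
-----o---  (repeats step 1; period 2)
step 8: oooo---oo

oooo---oo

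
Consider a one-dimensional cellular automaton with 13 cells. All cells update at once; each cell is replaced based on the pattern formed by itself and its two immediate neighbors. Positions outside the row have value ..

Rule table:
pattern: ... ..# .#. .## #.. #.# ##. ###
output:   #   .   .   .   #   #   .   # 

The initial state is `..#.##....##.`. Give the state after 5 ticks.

.#..#..#..###

tick 1: #..#..###...#
tick 2: .#..#..#.##..
tick 3: ..#..#..#..##
tick 4: #..#..#..#...
tick 5: .#..#..#..###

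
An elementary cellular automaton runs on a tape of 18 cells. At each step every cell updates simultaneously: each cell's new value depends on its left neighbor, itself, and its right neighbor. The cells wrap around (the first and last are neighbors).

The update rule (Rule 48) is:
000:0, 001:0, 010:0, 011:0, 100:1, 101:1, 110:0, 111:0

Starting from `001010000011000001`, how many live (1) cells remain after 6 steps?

step 1: 100101000000100000
step 2: 010010100000010000
step 3: 001001010000001000
step 4: 000100101000000100
step 5: 000010010100000010
step 6: 000001001010000001
count of 1: 4

4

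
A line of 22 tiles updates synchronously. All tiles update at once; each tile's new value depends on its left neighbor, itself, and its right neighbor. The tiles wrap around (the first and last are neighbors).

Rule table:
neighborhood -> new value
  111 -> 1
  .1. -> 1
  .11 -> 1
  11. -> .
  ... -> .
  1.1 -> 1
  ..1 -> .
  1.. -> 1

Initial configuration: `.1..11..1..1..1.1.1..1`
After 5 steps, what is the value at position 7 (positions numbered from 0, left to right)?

1

111.1.1.11.11.111111.1
11.111111.11.111111.11
1.111111.11.111111.111
.111111.11.111111.1111
111111.11.111111.1111.
position 7 holds 1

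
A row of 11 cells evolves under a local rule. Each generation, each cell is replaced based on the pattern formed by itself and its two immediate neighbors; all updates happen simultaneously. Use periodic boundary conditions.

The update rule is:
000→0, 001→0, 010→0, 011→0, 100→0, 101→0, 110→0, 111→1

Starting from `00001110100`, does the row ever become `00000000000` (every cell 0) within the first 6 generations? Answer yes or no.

yes

00000100000
00000000000
all cells are 0 at generation 2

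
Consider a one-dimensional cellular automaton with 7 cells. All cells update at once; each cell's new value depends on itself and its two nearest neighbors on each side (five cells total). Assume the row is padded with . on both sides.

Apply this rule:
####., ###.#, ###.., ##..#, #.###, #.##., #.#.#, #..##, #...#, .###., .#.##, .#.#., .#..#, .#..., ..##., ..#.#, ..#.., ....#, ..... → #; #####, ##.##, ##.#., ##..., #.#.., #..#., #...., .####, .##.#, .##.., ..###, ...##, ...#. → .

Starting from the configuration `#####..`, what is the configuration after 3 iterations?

#...#.#

iteration 1: ...##..
iteration 2: ##.#...
iteration 3: #...#.#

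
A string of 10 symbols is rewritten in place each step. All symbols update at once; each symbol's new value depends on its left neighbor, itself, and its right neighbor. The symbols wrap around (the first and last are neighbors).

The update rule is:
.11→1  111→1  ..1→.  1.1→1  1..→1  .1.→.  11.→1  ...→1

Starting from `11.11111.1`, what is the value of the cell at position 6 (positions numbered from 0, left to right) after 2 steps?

step 1: 1111111111
step 2: 1111111111
position 6 holds 1

1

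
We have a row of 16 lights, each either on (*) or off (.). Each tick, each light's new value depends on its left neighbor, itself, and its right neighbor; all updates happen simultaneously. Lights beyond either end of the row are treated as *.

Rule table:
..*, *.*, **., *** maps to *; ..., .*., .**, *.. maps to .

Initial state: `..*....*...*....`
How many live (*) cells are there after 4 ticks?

.*....*...*....*
*....*...*....*.
*...*...*....*.*
*..*...*....*.*.
count of *: 5

5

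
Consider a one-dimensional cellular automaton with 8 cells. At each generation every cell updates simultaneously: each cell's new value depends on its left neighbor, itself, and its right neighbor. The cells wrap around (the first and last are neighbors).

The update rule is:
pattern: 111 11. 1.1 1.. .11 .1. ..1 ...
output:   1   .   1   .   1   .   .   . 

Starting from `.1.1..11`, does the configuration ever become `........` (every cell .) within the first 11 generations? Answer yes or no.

1.1...1.
.1.....1
1.......
........
all cells are . at generation 4

yes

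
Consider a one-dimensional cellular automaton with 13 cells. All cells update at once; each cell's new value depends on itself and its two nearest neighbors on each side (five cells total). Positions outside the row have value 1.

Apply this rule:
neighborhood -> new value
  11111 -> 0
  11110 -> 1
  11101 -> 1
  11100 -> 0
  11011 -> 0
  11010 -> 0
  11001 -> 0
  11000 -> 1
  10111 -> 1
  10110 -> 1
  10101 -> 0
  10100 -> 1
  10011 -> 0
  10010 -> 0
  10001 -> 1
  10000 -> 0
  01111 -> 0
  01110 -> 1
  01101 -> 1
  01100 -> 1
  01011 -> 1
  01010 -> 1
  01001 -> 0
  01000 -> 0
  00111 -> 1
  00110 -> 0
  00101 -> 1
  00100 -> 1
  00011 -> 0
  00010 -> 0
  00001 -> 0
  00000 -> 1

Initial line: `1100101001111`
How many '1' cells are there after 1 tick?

5

tick 1: 1000111001000
count of 1: 5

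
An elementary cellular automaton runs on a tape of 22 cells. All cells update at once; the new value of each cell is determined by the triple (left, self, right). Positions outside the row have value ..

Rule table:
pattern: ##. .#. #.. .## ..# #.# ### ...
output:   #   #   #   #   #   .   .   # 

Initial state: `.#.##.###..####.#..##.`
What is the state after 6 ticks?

tick 1: ##.##.#.####..#.######
tick 2: ##.##.#.#..####.#....#
tick 3: ##.##.#.####..#.######  (repeats tick 1; period 2)
tick 6: ##.##.#.#..####.#....#

##.##.#.#..####.#....#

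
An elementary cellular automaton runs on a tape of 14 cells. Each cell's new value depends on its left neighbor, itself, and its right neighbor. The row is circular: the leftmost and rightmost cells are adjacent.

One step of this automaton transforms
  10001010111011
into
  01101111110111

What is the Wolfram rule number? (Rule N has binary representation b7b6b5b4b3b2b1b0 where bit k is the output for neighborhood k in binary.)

position 9: 111 → 1  (bit 7 = 1)
position 0: 110 → 0  (bit 6 = 0)
position 5: 101 → 1  (bit 5 = 1)
position 1: 100 → 1  (bit 4 = 1)
position 8: 011 → 1  (bit 3 = 1)
position 4: 010 → 1  (bit 2 = 1)
position 3: 001 → 0  (bit 1 = 0)
position 2: 000 → 1  (bit 0 = 1)
bits b7..b0 = 10111101 = 189

189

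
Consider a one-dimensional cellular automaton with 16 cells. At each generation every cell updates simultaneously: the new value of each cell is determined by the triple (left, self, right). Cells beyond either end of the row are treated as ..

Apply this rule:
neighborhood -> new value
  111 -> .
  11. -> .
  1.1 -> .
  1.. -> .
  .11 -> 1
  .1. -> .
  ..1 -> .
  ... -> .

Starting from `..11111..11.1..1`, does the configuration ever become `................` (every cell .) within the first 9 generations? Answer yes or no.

yes

..1......1......
................
all cells are . at generation 2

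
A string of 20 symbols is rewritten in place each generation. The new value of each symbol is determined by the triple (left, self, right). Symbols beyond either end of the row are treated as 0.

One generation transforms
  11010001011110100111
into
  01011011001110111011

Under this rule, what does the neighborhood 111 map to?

At position 10 the neighborhood is 111; the next row has 1 there.

1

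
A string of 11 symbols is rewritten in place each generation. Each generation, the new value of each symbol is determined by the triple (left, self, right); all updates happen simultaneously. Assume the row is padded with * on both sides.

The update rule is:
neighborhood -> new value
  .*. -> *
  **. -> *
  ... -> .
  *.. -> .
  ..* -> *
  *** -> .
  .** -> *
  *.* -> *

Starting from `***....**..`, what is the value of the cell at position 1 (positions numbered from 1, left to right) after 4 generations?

.

generation 1: ..*...***.*
generation 2: .**..**.***
generation 3: ***.*****..
generation 4: ..***...*.*
position 1 holds .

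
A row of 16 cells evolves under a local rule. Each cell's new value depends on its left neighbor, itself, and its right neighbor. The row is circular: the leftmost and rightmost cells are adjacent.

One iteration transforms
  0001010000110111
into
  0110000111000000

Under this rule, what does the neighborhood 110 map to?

0

At position 11 the neighborhood is 110; the next row has 0 there.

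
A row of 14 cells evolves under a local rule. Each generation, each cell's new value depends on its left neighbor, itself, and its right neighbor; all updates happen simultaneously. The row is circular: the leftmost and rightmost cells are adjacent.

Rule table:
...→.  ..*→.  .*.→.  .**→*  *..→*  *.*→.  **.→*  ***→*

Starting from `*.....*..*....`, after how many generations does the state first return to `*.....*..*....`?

14

.*.....*..*...
..*.....*..*..
...*.....*..*.
....*.....*..*
*....*.....*..
.*....*.....*.
..*....*.....*
*..*....*.....
.*..*....*....
..*..*....*...
...*..*....*..
....*..*....*.
.....*..*....*
*.....*..*....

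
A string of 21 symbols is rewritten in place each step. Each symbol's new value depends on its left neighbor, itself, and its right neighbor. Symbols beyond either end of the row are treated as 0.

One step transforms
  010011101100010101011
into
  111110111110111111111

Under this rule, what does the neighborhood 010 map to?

1

At position 1 the neighborhood is 010; the next row has 1 there.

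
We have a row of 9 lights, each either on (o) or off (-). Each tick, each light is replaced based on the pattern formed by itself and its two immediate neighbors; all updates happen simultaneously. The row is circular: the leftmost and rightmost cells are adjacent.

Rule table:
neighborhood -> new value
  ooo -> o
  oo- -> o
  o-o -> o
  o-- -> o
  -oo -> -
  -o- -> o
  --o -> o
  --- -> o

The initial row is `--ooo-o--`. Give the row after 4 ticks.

oo-oooooo
ooo-ooooo
oooo-oooo
ooooo-ooo

ooooo-ooo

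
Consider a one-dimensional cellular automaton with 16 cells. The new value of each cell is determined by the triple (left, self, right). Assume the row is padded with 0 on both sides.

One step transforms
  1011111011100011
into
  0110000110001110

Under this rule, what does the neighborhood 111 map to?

0

At position 3 the neighborhood is 111; the next row has 0 there.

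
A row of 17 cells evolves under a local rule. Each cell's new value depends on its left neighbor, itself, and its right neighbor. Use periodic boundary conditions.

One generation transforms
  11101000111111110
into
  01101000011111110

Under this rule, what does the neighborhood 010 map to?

1

At position 4 the neighborhood is 010; the next row has 1 there.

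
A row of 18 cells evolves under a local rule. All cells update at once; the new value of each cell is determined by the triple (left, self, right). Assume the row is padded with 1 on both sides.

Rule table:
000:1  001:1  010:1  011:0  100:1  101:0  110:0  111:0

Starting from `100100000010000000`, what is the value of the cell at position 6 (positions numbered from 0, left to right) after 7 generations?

011111111111111111
000000000000000000
111111111111111111
000000000000000000  (repeats generation 2; period 2)
generation 7: 111111111111111111
position 6 holds 1

1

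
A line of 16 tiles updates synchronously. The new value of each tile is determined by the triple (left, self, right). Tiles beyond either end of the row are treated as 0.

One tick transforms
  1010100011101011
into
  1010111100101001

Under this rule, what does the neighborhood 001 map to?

At position 7 the neighborhood is 001; the next row has 1 there.

1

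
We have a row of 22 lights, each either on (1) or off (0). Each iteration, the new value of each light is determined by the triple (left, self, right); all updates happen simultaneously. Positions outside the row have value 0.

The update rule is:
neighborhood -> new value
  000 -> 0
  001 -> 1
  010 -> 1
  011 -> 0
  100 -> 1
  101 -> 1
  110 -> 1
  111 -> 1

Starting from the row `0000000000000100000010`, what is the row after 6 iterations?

0000000000001110000111
0000000000010111001011
0000000000111011111101
0000000001011101111111
0000000011101110111111
0000000101110111011111

0000000101110111011111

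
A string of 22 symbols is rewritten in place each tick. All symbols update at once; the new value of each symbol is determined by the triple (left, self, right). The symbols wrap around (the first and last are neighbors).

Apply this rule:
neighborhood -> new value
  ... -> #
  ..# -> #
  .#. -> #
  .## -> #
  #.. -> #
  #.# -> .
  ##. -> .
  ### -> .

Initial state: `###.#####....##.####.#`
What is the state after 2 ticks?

....#....#####..#....#
##########....########

##########....########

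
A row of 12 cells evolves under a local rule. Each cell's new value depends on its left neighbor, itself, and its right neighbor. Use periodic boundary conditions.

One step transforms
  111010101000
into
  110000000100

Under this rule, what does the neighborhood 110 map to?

At position 2 the neighborhood is 110; the next row has 0 there.

0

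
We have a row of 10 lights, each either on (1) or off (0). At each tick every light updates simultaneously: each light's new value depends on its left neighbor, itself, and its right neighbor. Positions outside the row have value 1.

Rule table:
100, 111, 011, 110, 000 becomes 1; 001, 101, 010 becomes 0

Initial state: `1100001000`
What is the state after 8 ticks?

1111100110
1111110110
1111110110  (fixed point — unchanged through tick 8)

1111110110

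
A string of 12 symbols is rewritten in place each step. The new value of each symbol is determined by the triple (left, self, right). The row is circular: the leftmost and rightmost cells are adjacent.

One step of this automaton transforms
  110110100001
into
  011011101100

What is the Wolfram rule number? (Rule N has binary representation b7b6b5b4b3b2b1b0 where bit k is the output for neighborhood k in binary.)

position 0: 111 → 0  (bit 7 = 0)
position 1: 110 → 1  (bit 6 = 1)
position 2: 101 → 1  (bit 5 = 1)
position 7: 100 → 0  (bit 4 = 0)
position 3: 011 → 0  (bit 3 = 0)
position 6: 010 → 1  (bit 2 = 1)
position 10: 001 → 0  (bit 1 = 0)
position 8: 000 → 1  (bit 0 = 1)
bits b7..b0 = 01100101 = 101

101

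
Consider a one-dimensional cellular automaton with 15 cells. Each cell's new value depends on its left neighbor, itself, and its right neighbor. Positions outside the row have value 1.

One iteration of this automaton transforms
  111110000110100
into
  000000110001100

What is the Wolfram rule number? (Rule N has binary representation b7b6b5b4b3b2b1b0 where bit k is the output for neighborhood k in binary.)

37

position 0: 111 → 0  (bit 7 = 0)
position 4: 110 → 0  (bit 6 = 0)
position 11: 101 → 1  (bit 5 = 1)
position 5: 100 → 0  (bit 4 = 0)
position 9: 011 → 0  (bit 3 = 0)
position 12: 010 → 1  (bit 2 = 1)
position 8: 001 → 0  (bit 1 = 0)
position 6: 000 → 1  (bit 0 = 1)
bits b7..b0 = 00100101 = 37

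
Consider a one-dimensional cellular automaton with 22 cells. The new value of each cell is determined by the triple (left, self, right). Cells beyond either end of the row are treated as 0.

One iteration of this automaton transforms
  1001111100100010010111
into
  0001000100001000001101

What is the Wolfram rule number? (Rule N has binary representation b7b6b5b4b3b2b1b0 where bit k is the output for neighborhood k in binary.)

105

position 4: 111 → 0  (bit 7 = 0)
position 7: 110 → 1  (bit 6 = 1)
position 18: 101 → 1  (bit 5 = 1)
position 1: 100 → 0  (bit 4 = 0)
position 3: 011 → 1  (bit 3 = 1)
position 0: 010 → 0  (bit 2 = 0)
position 2: 001 → 0  (bit 1 = 0)
position 12: 000 → 1  (bit 0 = 1)
bits b7..b0 = 01101001 = 105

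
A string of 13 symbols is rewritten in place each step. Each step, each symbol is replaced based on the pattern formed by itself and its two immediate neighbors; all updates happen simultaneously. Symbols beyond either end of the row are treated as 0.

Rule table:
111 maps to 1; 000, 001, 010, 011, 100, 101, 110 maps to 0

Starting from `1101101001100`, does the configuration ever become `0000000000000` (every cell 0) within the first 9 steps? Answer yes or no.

0000000000000
all cells are 0 at step 1

yes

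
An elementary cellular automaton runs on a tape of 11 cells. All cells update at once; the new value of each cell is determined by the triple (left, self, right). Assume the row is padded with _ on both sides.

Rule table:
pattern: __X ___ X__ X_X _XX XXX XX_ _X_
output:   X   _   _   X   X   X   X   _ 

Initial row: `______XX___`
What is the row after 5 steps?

_____XXX___
____XXXX___
___XXXXX___
__XXXXXX___
_XXXXXXX___

_XXXXXXX___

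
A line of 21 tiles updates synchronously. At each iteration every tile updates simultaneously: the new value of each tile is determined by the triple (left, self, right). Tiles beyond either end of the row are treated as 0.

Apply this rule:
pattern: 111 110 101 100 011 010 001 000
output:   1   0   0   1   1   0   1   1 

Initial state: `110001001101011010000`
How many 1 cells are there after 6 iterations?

14

101110111000010001111
001100110111101111110
111011100111001111101
110011011110111111000
101110011100111110111
001101111011111100110
count of 1: 14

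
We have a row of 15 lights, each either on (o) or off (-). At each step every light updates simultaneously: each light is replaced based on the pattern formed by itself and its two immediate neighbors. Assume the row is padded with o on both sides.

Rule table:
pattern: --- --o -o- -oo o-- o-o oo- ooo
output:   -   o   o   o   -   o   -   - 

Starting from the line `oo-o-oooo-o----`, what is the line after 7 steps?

step 1: --oooo---oo---o
step 2: -oo-----oo---oo
step 3: oo-----oo---oo-
step 4: ------oo---oo-o
step 5: -----oo---oo-oo
step 6: ----oo---oo-oo-
step 7: ---oo---oo-oo-o

---oo---oo-oo-o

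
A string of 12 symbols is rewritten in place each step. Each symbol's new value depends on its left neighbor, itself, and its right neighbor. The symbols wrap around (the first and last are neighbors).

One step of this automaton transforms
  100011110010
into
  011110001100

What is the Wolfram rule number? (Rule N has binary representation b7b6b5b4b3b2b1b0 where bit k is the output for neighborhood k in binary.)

27

position 5: 111 → 0  (bit 7 = 0)
position 7: 110 → 0  (bit 6 = 0)
position 11: 101 → 0  (bit 5 = 0)
position 1: 100 → 1  (bit 4 = 1)
position 4: 011 → 1  (bit 3 = 1)
position 0: 010 → 0  (bit 2 = 0)
position 3: 001 → 1  (bit 1 = 1)
position 2: 000 → 1  (bit 0 = 1)
bits b7..b0 = 00011011 = 27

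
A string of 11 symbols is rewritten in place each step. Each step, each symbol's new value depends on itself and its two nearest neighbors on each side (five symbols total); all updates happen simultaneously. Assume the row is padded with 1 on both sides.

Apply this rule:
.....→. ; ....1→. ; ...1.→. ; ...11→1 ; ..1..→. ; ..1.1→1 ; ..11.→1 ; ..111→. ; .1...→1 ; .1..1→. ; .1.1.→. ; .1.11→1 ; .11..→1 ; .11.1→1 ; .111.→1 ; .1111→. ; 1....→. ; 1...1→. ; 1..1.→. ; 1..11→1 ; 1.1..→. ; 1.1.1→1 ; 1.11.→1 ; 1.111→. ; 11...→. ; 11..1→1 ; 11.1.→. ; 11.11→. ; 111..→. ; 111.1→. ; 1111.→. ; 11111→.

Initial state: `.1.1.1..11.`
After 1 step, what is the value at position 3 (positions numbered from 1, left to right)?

.

step 1: .1.1...111.
position 3 holds .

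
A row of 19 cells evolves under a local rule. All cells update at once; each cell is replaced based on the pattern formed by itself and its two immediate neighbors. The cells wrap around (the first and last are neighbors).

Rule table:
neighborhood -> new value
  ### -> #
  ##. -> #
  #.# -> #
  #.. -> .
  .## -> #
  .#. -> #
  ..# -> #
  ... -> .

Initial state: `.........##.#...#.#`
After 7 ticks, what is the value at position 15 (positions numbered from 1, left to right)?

#

tick 1: ........#####..####
tick 2: .......######.#####
tick 3: ......#############
tick 4: .....##############
tick 5: ....###############
tick 6: ...################
tick 7: ..#################
position 15 holds #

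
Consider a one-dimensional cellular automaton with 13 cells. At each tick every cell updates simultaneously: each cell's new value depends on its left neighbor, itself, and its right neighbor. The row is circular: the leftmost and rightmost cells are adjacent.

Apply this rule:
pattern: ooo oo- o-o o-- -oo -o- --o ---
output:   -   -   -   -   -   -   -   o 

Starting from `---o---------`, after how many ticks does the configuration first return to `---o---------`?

2

tick 1: oo---oooooooo
tick 2: ---o---------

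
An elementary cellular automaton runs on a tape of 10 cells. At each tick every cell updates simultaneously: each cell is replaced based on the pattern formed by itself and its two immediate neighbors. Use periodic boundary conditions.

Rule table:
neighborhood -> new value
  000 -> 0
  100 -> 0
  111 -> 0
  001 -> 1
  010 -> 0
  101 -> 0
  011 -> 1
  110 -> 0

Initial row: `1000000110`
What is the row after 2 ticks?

0000011000

tick 1: 0000001100
tick 2: 0000011000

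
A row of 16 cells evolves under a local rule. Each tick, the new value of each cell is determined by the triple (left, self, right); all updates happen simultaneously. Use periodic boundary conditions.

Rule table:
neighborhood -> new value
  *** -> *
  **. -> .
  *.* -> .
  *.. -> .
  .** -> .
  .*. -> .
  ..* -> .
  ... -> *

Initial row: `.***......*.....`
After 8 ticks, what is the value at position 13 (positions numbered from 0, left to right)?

*

tick 1: ..*..****...****
tick 2: ......**..*..**.
tick 3: *****...........
tick 4: .***..*********.
tick 5: ..*....*******..
tick 6: *...**..*****..*
tick 7: ..*......***....
tick 8: *...****..*..***
position 13 holds *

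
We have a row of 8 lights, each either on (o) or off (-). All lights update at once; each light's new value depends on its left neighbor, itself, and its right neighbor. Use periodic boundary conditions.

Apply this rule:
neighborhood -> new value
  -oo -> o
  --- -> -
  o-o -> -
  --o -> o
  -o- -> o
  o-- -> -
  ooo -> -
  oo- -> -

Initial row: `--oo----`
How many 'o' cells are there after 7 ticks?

2

tick 1: -oo-----
tick 2: oo------
tick 3: o------o
tick 4: ------oo
tick 5: -----oo-
tick 6: ----oo--
tick 7: ---oo---
count of o: 2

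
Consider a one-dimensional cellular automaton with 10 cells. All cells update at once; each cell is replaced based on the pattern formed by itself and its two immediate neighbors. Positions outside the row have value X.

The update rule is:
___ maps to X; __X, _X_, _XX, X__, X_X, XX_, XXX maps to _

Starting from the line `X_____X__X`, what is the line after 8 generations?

______XXX_

__XXX_____
______XXX_
_XXXX_____
______XXX_  (repeats generation 2; period 2)
generation 8: ______XXX_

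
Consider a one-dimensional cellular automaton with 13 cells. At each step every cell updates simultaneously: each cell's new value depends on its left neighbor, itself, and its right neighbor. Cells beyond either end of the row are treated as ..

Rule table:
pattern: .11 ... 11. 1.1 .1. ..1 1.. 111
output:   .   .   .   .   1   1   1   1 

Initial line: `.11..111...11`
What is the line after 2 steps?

1..11.1.1.1..
111...1.1.11.

111...1.1.11.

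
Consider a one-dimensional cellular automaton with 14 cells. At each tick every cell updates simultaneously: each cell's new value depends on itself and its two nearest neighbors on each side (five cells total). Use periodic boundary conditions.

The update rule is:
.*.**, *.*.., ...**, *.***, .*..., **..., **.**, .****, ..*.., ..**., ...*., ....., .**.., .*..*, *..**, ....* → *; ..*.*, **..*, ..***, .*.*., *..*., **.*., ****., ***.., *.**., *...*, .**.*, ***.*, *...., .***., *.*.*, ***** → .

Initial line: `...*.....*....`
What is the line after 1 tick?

*****.*****.**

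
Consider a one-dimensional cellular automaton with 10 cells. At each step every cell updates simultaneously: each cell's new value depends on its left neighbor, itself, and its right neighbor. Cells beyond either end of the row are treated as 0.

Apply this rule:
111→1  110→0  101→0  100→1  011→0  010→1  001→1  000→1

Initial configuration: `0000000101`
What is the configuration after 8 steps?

1111111101
0111111001
1011110111
1001100010
1110011111
0101101110
1100000101
0011111101

0011111101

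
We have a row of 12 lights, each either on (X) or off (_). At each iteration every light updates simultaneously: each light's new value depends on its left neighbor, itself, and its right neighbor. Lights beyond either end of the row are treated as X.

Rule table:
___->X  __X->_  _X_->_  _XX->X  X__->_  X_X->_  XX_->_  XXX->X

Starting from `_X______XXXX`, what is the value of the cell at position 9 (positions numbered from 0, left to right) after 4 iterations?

X

___XXXX_XXXX
_X_XXX__XXXX
___XX___XXXX
_X_X__X_XXXX
position 9 holds X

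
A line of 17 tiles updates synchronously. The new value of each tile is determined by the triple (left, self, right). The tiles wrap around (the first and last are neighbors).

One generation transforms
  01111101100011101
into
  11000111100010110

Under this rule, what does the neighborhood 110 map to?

At position 5 the neighborhood is 110; the next row has 1 there.

1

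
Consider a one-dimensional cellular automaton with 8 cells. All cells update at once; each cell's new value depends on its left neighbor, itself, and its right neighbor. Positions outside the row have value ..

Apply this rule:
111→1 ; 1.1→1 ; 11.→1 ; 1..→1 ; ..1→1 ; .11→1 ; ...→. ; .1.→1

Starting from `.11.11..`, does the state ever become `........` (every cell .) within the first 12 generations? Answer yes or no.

no

1111111.
11111111
11111111  (fixed point — unchanged through generation 12)
generation 12 is 11111111, still not uniform .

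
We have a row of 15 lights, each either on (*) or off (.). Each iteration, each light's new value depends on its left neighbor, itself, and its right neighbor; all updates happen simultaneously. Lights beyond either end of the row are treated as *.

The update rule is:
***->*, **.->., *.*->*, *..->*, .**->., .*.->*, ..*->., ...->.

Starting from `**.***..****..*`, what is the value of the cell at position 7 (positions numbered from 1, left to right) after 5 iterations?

*.*.*.*..**.*..
.*******...***.
*.*****.*...*.*
.*.***.***..**.
***.*.*.*.*...*
position 7 holds *

*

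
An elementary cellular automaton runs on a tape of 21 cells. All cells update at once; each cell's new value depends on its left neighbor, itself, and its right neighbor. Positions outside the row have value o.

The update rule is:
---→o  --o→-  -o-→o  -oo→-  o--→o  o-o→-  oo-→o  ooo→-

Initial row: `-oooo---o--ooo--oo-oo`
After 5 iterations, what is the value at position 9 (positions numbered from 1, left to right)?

-

----ooo-oo---oo--o---
ooo---o--ooo--oo-ooo-
--ooo-oo---oo--o---o-
o---o--ooo--oo-ooo-o-
ooo-oo---oo--o---o-o-
position 9 holds -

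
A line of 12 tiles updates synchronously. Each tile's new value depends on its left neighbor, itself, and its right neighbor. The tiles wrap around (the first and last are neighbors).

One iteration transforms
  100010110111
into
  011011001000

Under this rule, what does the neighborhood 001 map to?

At position 3 the neighborhood is 001; the next row has 0 there.

0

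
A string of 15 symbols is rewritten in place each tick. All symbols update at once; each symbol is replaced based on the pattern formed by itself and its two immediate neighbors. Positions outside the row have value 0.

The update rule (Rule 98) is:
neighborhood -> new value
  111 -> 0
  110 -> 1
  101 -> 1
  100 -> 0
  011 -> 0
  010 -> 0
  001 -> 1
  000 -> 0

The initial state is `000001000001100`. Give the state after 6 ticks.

000010000010100
000100000101000
001000001010000
010000010100000
100000101000000
000001010000000

000001010000000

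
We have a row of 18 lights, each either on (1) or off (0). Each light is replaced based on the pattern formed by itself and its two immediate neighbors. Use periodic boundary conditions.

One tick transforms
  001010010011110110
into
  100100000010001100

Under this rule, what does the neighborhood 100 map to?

At position 5 the neighborhood is 100; the next row has 0 there.

0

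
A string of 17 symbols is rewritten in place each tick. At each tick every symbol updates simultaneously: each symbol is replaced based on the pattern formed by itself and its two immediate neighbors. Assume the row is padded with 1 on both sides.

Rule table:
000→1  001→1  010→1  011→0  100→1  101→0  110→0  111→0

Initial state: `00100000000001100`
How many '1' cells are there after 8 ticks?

2

11111111111110011
00000000000001100
11111111111110011  (repeats tick 1; period 2)
tick 8: 00000000000001100
count of 1: 2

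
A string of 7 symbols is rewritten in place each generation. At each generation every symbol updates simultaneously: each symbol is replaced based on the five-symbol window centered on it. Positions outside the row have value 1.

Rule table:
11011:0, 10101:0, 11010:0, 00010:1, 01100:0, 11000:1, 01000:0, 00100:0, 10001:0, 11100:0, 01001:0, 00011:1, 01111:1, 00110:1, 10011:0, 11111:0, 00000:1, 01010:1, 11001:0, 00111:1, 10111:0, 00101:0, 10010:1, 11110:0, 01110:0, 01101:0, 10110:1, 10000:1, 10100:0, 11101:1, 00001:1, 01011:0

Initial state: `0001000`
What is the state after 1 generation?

1010001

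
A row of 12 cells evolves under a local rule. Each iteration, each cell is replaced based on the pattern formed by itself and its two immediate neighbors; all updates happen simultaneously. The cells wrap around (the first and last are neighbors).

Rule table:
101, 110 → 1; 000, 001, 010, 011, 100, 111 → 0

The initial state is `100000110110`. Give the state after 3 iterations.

000000000110

000000011011
000000001101
000000000110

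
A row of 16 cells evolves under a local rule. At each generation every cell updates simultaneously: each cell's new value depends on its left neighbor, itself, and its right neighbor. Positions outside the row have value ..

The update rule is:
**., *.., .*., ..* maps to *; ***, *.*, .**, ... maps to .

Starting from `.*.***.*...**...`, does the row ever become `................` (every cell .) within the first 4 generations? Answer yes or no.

**...*.**.*.**..
.**.**..*.*..**.
*.*..****.***.**
*.***...*...*..*
generation 4 is *.***...*...*..*, still not uniform .

no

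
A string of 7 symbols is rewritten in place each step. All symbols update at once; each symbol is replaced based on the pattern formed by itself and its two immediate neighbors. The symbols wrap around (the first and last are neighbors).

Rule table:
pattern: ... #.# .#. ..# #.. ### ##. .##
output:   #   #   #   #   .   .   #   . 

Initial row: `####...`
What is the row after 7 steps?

#...#.#

...#.##
.####.#
#...###
#.##...
##.#.##
.####..
#...#.#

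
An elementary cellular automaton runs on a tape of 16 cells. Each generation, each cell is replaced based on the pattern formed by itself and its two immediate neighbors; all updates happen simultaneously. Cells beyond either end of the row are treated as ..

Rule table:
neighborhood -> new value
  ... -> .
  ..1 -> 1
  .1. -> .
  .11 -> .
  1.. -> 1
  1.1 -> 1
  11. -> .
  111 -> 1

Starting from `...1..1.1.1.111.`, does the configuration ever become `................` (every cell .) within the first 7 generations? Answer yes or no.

..1.11.1.1.1.1.1
.1.1..1.1.1.1.1.
1.1.11.1.1.1.1.1
.1.1..1.1.1.1.1.  (repeats generation 2; period 2)
generation 7: 1.1.11.1.1.1.1.1
generation 7 is 1.1.11.1.1.1.1.1, still not uniform .

no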